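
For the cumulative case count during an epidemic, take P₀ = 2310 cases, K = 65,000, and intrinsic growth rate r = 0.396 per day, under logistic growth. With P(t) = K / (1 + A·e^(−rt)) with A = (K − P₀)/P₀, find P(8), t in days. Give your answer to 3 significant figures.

A = (65000 − 2310)/2310 = 27.13853
P(8) = 65000 / (1 + 27.13853·e^(−0.396·8)) = 65000 / (1 + 27.13853·0.042088)
= 65000 / 2.1422 ≈ 30342.67

≈ 30,300 cases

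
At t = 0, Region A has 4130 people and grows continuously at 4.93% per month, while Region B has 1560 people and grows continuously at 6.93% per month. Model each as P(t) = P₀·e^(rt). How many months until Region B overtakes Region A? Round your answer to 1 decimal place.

t ≈ 48.7 months

4130·e^(0.0493t) = 1560·e^(0.0693t)
4130/1560 = e^((0.0693 − 0.0493)t) → ln(2.64744) = 0.02·t
t = 0.97359 / 0.02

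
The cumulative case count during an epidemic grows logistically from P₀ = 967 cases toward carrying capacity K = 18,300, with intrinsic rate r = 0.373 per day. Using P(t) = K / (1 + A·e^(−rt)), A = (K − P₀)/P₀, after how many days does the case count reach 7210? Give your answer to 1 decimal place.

t ≈ 6.6 days

A = (18300 − 967)/967 = 17.92451
7210 = 18300/(1 + 17.92451·e^(−0.373t)) → 1 + 17.92451·e^(−0.373t) = 2.53814
e^(−0.373t) = 0.085812 → t = ln(11.65336)/0.373 = 2.45559/0.373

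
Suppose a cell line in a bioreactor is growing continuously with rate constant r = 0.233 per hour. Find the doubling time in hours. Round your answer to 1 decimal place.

doubling time = ln(2) / |r| = 0.69315 / 0.233

doubling time ≈ 3.0 hours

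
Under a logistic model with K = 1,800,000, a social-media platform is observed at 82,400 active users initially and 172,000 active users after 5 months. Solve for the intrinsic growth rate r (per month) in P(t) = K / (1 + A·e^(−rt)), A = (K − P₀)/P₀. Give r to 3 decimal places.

A = (1800000 − 82400)/82400 = 20.84466
172000 = 1800000/(1 + 20.84466·e^(−r·5)) → e^(−5r) = (10.46512 − 1)/20.84466 = 0.454079
r = −ln(0.454079)/5 = 0.78948/5

r ≈ 0.158 per month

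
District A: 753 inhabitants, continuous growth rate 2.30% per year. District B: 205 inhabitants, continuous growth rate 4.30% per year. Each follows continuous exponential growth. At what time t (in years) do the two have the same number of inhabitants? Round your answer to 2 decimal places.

t ≈ 65.05 years

753·e^(0.023t) = 205·e^(0.043t)
753/205 = e^((0.043 − 0.023)t) → ln(3.67317) = 0.02·t
t = 1.30106 / 0.02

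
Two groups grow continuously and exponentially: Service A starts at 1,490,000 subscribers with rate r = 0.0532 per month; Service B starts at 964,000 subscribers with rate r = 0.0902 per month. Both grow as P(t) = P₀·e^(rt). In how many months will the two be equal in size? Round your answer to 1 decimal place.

t ≈ 11.8 months

1490000·e^(0.0532t) = 964000·e^(0.0902t)
1490000/964000 = e^((0.0902 − 0.0532)t) → ln(1.54564) = 0.037·t
t = 0.43544 / 0.037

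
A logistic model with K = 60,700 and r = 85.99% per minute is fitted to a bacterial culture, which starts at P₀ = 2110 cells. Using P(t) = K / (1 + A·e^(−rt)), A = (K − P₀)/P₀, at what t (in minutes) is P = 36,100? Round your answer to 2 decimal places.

t ≈ 4.31 minutes

A = (60700 − 2110)/2110 = 27.76777
36100 = 60700/(1 + 27.76777·e^(−0.8599t)) → 1 + 27.76777·e^(−0.8599t) = 1.68144
e^(−0.8599t) = 0.024541 → t = ln(40.74864)/0.8599 = 3.70742/0.8599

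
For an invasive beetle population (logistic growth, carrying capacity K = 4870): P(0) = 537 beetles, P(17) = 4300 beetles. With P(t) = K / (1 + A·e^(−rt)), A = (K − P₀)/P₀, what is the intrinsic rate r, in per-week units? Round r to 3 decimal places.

A = (4870 − 537)/537 = 8.0689
4300 = 4870/(1 + 8.0689·e^(−r·17)) → e^(−17r) = (1.13256 − 1)/8.0689 = 0.016428
r = −ln(0.016428)/17 = 4.10875/17

r ≈ 0.242 per week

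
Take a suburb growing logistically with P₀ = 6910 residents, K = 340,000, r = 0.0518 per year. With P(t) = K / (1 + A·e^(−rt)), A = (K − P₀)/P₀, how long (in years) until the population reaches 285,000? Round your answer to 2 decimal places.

t ≈ 106.58 years

A = (340000 − 6910)/6910 = 48.20405
285000 = 340000/(1 + 48.20405·e^(−0.0518t)) → 1 + 48.20405·e^(−0.0518t) = 1.19298
e^(−0.0518t) = 0.004003 → t = ln(249.78463)/0.0518 = 5.5206/0.0518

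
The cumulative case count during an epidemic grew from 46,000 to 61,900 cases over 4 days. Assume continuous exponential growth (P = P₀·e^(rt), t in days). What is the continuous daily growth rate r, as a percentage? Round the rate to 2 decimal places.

r ≈ 7.42% per day

61900 = 46000 · e^(r·4)
e^(4r) = 61900/46000 = 1.34565
r = ln(1.34565) / 4 = 0.29688 / 4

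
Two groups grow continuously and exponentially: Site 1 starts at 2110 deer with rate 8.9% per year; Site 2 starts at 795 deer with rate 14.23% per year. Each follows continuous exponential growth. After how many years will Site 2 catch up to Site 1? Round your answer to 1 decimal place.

t ≈ 18.3 years

2110·e^(0.089t) = 795·e^(0.1423t)
2110/795 = e^((0.1423 − 0.089)t) → ln(2.65409) = 0.0533·t
t = 0.9761 / 0.0533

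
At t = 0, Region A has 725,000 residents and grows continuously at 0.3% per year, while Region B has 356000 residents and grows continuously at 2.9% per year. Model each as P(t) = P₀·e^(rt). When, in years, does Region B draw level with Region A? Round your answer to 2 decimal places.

t ≈ 27.36 years

725000·e^(0.003t) = 356000·e^(0.029t)
725000/356000 = e^((0.029 − 0.003)t) → ln(2.03652) = 0.026·t
t = 0.71124 / 0.026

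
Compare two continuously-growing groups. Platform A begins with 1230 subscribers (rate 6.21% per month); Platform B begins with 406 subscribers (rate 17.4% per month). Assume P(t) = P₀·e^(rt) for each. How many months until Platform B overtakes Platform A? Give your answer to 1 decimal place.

t ≈ 9.9 months

1230·e^(0.0621t) = 406·e^(0.174t)
1230/406 = e^((0.174 − 0.0621)t) → ln(3.02956) = 0.1119·t
t = 1.10842 / 0.1119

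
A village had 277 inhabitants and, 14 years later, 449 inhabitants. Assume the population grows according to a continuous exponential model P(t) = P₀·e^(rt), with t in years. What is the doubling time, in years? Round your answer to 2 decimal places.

doubling time ≈ 20.09 years

r = ln(449/277) / 14 = ln(1.62094) / 14 ≈ 0.0345 per year
doubling time = ln 2 / |r| = 0.69315 / 0.0345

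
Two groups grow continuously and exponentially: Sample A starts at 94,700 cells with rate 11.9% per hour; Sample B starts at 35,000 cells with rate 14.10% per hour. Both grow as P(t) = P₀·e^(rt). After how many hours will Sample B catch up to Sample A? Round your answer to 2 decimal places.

94700·e^(0.119t) = 35000·e^(0.141t)
94700/35000 = e^((0.141 − 0.119)t) → ln(2.70571) = 0.022·t
t = 0.99537 / 0.022

t ≈ 45.24 hours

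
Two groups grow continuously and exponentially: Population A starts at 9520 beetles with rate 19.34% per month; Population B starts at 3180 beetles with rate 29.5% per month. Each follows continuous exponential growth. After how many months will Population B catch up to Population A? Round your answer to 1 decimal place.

t ≈ 10.8 months

9520·e^(0.1934t) = 3180·e^(0.295t)
9520/3180 = e^((0.295 − 0.1934)t) → ln(2.99371) = 0.1016·t
t = 1.09651 / 0.1016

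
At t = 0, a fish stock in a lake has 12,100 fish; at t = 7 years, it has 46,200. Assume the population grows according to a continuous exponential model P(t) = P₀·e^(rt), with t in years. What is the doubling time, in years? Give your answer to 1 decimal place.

r = ln(46200/12100) / 7 = ln(3.81818) / 7 ≈ 0.191396 per year
doubling time = ln 2 / |r| = 0.69315 / 0.191396

doubling time ≈ 3.6 years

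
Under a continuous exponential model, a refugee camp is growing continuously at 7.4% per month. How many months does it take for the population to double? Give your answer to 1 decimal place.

doubling time ≈ 9.4 months

doubling time = ln(2) / |r| = 0.69315 / 0.074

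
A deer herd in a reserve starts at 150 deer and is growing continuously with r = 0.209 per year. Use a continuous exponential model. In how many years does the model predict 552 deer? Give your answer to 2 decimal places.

552 = 150 · e^(0.209·t)
t = ln(552/150) / 0.209 = ln(3.68) / 0.209 = 1.30291 / 0.209

t ≈ 6.23 years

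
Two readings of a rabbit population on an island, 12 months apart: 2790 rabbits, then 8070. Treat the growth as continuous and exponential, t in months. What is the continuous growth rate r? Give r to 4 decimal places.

8070 = 2790 · e^(r·12)
e^(12r) = 8070/2790 = 2.89247
r = ln(2.89247) / 12 = 1.06211 / 12

r ≈ 0.0885 per month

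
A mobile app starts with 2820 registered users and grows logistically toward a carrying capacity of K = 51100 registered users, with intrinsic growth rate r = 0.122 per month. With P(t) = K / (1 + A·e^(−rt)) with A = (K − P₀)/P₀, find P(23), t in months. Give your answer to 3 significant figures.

A = (51100 − 2820)/2820 = 17.12057
P(23) = 51100 / (1 + 17.12057·e^(−0.122·23)) = 51100 / (1 + 17.12057·0.060446)
= 51100 / 2.03487 ≈ 25112.11

≈ 25,100 registered users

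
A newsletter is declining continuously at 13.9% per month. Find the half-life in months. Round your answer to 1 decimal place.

half-life = ln(2) / |r| = 0.69315 / 0.139

half-life ≈ 5.0 months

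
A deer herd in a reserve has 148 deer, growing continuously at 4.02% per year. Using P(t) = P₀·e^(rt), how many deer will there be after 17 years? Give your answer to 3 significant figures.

≈ 293 deer

P(17) = 148 · e^(0.0402·17) = 148 · e^(0.6834)
= 148 · 1.9806 ≈ 293.13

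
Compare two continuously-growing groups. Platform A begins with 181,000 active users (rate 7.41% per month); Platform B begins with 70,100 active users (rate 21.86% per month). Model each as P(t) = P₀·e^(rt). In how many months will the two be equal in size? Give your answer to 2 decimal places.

181000·e^(0.0741t) = 70100·e^(0.2186t)
181000/70100 = e^((0.2186 − 0.0741)t) → ln(2.58203) = 0.1445·t
t = 0.94857 / 0.1445

t ≈ 6.56 months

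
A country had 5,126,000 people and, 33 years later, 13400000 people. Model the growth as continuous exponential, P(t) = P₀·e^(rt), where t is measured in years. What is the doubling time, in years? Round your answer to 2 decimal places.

r = ln(13400000/5126000) / 33 = ln(2.61412) / 33 ≈ 0.029119 per year
doubling time = ln 2 / |r| = 0.69315 / 0.029119

doubling time ≈ 23.80 years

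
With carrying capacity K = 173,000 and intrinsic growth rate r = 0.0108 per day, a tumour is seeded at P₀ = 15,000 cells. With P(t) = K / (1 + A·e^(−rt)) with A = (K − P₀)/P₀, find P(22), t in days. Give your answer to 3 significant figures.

A = (173000 − 15000)/15000 = 10.53333
P(22) = 173000 / (1 + 10.53333·e^(−0.0108·22)) = 173000 / (1 + 10.53333·0.788518)
= 173000 / 9.30572 ≈ 18590.71

≈ 18,600 cells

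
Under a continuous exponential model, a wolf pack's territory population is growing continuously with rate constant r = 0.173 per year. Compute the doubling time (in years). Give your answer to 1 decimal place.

doubling time = ln(2) / |r| = 0.69315 / 0.173

doubling time ≈ 4.0 years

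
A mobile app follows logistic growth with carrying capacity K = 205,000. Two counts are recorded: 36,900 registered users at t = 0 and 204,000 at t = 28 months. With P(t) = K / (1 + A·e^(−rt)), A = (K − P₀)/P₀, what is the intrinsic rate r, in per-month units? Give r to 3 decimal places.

A = (205000 − 36900)/36900 = 4.55556
204000 = 205000/(1 + 4.55556·e^(−r·28)) → e^(−28r) = (1.0049 − 1)/4.55556 = 0.001076
r = −ln(0.001076)/28 = 6.83447/28

r ≈ 0.244 per month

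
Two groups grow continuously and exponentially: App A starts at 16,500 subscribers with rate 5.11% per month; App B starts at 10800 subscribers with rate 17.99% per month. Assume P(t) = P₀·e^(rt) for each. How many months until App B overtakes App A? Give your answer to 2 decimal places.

16500·e^(0.0511t) = 10800·e^(0.1799t)
16500/10800 = e^((0.1799 − 0.0511)t) → ln(1.52778) = 0.1288·t
t = 0.42381 / 0.1288

t ≈ 3.29 months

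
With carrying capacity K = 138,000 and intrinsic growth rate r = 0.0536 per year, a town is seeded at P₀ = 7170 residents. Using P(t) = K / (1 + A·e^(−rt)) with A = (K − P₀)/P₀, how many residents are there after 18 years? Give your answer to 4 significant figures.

A = (138000 − 7170)/7170 = 18.24686
P(18) = 138000 / (1 + 18.24686·e^(−0.0536·18)) = 138000 / (1 + 18.24686·0.381059)
= 138000 / 7.95314 ≈ 17351.64

≈ 17,350 residents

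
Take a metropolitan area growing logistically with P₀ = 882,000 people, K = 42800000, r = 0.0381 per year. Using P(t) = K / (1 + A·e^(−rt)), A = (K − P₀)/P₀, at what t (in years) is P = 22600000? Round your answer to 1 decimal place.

A = (42800000 − 882000)/882000 = 47.52608
22600000 = 42800000/(1 + 47.52608·e^(−0.0381t)) → 1 + 47.52608·e^(−0.0381t) = 1.89381
e^(−0.0381t) = 0.018807 → t = ln(53.17274)/0.0381 = 3.97355/0.0381

t ≈ 104.3 years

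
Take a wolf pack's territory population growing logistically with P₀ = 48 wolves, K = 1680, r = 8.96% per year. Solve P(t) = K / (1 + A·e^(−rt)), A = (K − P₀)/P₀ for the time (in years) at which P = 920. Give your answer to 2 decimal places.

t ≈ 41.49 years

A = (1680 − 48)/48 = 34
920 = 1680/(1 + 34·e^(−0.0896t)) → 1 + 34·e^(−0.0896t) = 1.82609
e^(−0.0896t) = 0.024297 → t = ln(41.15789)/0.0896 = 3.71742/0.0896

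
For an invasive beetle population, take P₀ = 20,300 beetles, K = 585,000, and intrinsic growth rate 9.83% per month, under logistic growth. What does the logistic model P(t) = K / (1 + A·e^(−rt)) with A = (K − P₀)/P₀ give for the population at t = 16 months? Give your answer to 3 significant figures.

A = (585000 − 20300)/20300 = 27.81773
P(16) = 585000 / (1 + 27.81773·e^(−0.0983·16)) = 585000 / (1 + 27.81773·0.207463)
= 585000 / 6.77116 ≈ 86395.79

≈ 86,400 beetles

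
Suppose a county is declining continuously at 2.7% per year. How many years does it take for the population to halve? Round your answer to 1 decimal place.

half-life = ln(2) / |r| = 0.69315 / 0.027

half-life ≈ 25.7 years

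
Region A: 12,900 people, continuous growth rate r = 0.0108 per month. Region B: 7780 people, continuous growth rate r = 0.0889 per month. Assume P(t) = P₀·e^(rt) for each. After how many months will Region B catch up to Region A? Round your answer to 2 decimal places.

t ≈ 6.47 months

12900·e^(0.0108t) = 7780·e^(0.0889t)
12900/7780 = e^((0.0889 − 0.0108)t) → ln(1.6581) = 0.0781·t
t = 0.50567 / 0.0781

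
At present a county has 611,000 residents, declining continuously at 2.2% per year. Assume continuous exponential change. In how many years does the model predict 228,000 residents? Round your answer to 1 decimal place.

t ≈ 44.8 years

228000 = 611000 · e^(-0.022·t)
t = ln(228000/611000) / -0.022 = ln(0.37316) / -0.022 = -0.98575 / -0.022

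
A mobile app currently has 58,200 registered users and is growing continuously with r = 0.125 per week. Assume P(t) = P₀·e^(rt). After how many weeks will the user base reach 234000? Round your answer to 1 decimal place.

t ≈ 11.1 weeks

234000 = 58200 · e^(0.125·t)
t = ln(234000/58200) / 0.125 = ln(4.02062) / 0.125 = 1.39144 / 0.125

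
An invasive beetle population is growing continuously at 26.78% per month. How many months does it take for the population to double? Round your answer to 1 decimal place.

doubling time = ln(2) / |r| = 0.69315 / 0.2678

doubling time ≈ 2.6 months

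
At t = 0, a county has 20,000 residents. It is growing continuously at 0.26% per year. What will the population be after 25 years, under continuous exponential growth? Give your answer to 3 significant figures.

≈ 21,300 residents

P(25) = 20000 · e^(0.0026·25) = 20000 · e^(0.065)
= 20000 · 1.06716 ≈ 21343.18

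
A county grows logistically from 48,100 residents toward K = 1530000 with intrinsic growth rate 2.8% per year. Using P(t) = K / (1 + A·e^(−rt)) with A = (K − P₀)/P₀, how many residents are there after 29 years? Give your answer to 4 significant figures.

A = (1530000 − 48100)/48100 = 30.80873
P(29) = 1530000 / (1 + 30.80873·e^(−0.028·29)) = 1530000 / (1 + 30.80873·0.443969)
= 1530000 / 14.67813 ≈ 104236.72

≈ 104,200 residents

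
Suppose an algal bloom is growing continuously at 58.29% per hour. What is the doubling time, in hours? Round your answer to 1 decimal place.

doubling time = ln(2) / |r| = 0.69315 / 0.5829

doubling time ≈ 1.2 hours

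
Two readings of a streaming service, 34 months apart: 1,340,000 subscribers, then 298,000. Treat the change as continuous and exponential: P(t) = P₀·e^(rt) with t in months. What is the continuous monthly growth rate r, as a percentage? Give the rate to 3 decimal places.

298000 = 1340000 · e^(r·34)
e^(34r) = 298000/1340000 = 0.22239
r = ln(0.22239) / 34 = -1.50333 / 34

r ≈ -4.422% per month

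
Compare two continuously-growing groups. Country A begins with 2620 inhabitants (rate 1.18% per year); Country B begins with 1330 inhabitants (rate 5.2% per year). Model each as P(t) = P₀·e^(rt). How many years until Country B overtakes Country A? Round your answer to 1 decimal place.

2620·e^(0.0118t) = 1330·e^(0.052t)
2620/1330 = e^((0.052 − 0.0118)t) → ln(1.96992) = 0.0402·t
t = 0.678 / 0.0402

t ≈ 16.9 years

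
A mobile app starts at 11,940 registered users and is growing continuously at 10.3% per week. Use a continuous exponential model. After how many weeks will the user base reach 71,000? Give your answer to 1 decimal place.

71000 = 11940 · e^(0.103·t)
t = ln(71000/11940) / 0.103 = ln(5.9464) / 0.103 = 1.78279 / 0.103

t ≈ 17.3 weeks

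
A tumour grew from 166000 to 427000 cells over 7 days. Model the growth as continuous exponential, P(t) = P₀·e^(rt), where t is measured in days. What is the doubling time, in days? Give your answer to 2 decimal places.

doubling time ≈ 5.14 days

r = ln(427000/166000) / 7 = ln(2.57229) / 7 ≈ 0.134971 per day
doubling time = ln 2 / |r| = 0.69315 / 0.134971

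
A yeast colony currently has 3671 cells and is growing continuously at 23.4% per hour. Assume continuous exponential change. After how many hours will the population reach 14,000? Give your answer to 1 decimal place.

14000 = 3671 · e^(0.234·t)
t = ln(14000/3671) / 0.234 = ln(3.81367) / 0.234 = 1.33859 / 0.234

t ≈ 5.7 hours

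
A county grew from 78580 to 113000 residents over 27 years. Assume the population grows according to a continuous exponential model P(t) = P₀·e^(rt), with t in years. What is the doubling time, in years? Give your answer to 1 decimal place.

r = ln(113000/78580) / 27 = ln(1.43802) / 27 ≈ 0.013454 per year
doubling time = ln 2 / |r| = 0.69315 / 0.013454

doubling time ≈ 51.5 years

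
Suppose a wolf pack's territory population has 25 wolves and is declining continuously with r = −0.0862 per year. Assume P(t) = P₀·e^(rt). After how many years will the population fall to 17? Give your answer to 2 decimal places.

t ≈ 4.47 years

17 = 25 · e^(-0.0862·t)
t = ln(17/25) / -0.0862 = ln(0.68) / -0.0862 = -0.38566 / -0.0862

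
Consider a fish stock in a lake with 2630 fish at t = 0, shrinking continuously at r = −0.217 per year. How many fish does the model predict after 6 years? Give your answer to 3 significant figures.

P(6) = 2630 · e^(-0.217·6) = 2630 · e^(-1.302)
= 2630 · 0.27199 ≈ 715.33

≈ 715 fish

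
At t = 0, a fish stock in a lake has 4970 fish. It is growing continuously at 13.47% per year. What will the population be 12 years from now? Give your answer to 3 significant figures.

P(12) = 4970 · e^(0.1347·12) = 4970 · e^(1.6164)
= 4970 · 5.03493 ≈ 25023.61

≈ 25,000 fish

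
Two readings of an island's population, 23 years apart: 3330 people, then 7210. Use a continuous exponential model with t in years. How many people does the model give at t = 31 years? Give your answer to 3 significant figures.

≈ 9,430 people

r = ln(7210/3330) / 23 ≈ 0.033587 per year
P(31) = 3330 · e^(0.033587·31) = 3330 · 2.83259 ≈ 9432.52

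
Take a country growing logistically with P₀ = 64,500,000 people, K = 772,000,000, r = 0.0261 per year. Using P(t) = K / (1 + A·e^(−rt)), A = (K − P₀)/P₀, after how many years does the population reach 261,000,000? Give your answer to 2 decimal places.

A = (772000000 − 64500000)/64500000 = 10.96899
261000000 = 772000000/(1 + 10.96899·e^(−0.0261t)) → 1 + 10.96899·e^(−0.0261t) = 2.95785
e^(−0.0261t) = 0.17849 → t = ln(5.60256)/0.0261 = 1.72322/0.0261

t ≈ 66.02 years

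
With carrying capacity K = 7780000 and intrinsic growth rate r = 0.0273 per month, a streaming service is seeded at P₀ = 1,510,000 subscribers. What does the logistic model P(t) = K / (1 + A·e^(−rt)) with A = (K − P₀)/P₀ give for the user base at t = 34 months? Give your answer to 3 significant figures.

≈ 2,950,000 subscribers

A = (7780000 − 1510000)/1510000 = 4.15232
P(34) = 7780000 / (1 + 4.15232·e^(−0.0273·34)) = 7780000 / (1 + 4.15232·0.395265)
= 7780000 / 2.64126 ≈ 2945559.35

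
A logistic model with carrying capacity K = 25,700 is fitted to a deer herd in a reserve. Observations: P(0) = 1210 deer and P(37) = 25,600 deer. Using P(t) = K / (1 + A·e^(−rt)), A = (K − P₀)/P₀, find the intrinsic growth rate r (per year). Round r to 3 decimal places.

r ≈ 0.231 per year

A = (25700 − 1210)/1210 = 20.23967
25600 = 25700/(1 + 20.23967·e^(−r·37)) → e^(−37r) = (1.00391 − 1)/20.23967 = 0.000193
r = −ln(0.000193)/37 = 8.55282/37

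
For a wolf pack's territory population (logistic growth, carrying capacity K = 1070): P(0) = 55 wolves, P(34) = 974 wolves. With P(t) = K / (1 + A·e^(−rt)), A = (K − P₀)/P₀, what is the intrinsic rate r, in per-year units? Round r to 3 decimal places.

A = (1070 − 55)/55 = 18.45455
974 = 1070/(1 + 18.45455·e^(−r·34)) → e^(−34r) = (1.09856 − 1)/18.45455 = 0.005341
r = −ln(0.005341)/34 = 5.23237/34

r ≈ 0.154 per year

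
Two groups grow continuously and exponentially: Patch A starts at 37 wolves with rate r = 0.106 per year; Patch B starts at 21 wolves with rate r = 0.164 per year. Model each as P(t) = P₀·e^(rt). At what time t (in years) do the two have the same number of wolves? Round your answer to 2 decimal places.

37·e^(0.106t) = 21·e^(0.164t)
37/21 = e^((0.164 − 0.106)t) → ln(1.7619) = 0.058·t
t = 0.5664 / 0.058

t ≈ 9.77 years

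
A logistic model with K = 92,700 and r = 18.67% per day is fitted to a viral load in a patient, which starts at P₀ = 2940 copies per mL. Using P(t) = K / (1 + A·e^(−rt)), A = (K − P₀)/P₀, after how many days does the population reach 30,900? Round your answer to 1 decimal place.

t ≈ 14.6 days

A = (92700 − 2940)/2940 = 30.53061
30900 = 92700/(1 + 30.53061·e^(−0.1867t)) → 1 + 30.53061·e^(−0.1867t) = 3
e^(−0.1867t) = 0.065508 → t = ln(15.26531)/0.1867 = 2.72558/0.1867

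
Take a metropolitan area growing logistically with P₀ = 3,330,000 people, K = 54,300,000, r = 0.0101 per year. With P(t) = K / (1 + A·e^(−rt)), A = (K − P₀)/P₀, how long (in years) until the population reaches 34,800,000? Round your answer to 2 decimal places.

A = (54300000 − 3330000)/3330000 = 15.30631
34800000 = 54300000/(1 + 15.30631·e^(−0.0101t)) → 1 + 15.30631·e^(−0.0101t) = 1.56034
e^(−0.0101t) = 0.036609 → t = ln(27.31587)/0.0101 = 3.30747/0.0101

t ≈ 327.47 years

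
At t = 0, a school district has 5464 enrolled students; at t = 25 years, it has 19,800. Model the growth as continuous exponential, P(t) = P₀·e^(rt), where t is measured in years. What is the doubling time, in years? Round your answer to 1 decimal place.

r = ln(19800/5464) / 25 = ln(3.62372) / 25 ≈ 0.0515 per year
doubling time = ln 2 / |r| = 0.69315 / 0.0515

doubling time ≈ 13.5 years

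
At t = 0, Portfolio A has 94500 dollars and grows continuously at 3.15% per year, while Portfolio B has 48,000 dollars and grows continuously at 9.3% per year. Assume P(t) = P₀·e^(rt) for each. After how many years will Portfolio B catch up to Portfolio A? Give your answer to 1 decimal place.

94500·e^(0.0315t) = 48000·e^(0.093t)
94500/48000 = e^((0.093 − 0.0315)t) → ln(1.96875) = 0.0615·t
t = 0.6774 / 0.0615

t ≈ 11.0 years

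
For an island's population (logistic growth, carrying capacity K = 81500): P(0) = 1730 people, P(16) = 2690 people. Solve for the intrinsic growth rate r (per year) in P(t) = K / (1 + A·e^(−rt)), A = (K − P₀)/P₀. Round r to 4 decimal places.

r ≈ 0.0283 per year

A = (81500 − 1730)/1730 = 46.10983
2690 = 81500/(1 + 46.10983·e^(−r·16)) → e^(−16r) = (30.2974 − 1)/46.10983 = 0.635383
r = −ln(0.635383)/16 = 0.45353/16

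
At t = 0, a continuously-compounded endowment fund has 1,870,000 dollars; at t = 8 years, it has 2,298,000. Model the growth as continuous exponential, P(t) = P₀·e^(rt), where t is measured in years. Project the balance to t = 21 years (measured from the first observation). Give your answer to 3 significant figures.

≈ 3,210,000 dollars

r = ln(2298000/1870000) / 8 ≈ 0.025763 per year
P(21) = 1870000 · e^(0.025763·21) = 1870000 · 1.71775 ≈ 3212189.83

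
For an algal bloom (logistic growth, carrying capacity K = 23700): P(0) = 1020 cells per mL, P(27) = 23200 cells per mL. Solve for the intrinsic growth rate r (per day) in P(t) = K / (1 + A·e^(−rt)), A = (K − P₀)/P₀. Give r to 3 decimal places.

A = (23700 − 1020)/1020 = 22.23529
23200 = 23700/(1 + 22.23529·e^(−r·27)) → e^(−27r) = (1.02155 − 1)/22.23529 = 0.000969
r = −ln(0.000969)/27 = 6.93898/27

r ≈ 0.257 per day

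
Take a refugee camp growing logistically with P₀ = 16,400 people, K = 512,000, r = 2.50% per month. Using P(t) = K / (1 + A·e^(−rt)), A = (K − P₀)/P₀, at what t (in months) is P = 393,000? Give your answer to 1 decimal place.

A = (512000 − 16400)/16400 = 30.21951
393000 = 512000/(1 + 30.21951·e^(−0.025t)) → 1 + 30.21951·e^(−0.025t) = 1.3028
e^(−0.025t) = 0.01002 → t = ln(99.80057)/0.025 = 4.60317/0.025

t ≈ 184.1 months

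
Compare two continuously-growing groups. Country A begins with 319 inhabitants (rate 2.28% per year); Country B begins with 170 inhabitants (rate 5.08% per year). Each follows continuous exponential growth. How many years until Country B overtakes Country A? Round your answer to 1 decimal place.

t ≈ 22.5 years

319·e^(0.0228t) = 170·e^(0.0508t)
319/170 = e^((0.0508 − 0.0228)t) → ln(1.87647) = 0.028·t
t = 0.62939 / 0.028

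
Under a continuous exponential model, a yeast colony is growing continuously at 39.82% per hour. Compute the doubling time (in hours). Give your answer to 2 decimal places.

doubling time = ln(2) / |r| = 0.69315 / 0.3982

doubling time ≈ 1.74 hours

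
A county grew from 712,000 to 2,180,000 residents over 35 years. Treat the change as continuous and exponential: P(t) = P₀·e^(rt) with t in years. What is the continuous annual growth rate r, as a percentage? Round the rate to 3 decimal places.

2180000 = 712000 · e^(r·35)
e^(35r) = 2180000/712000 = 3.0618
r = ln(3.0618) / 35 = 1.119 / 35

r ≈ 3.197% per year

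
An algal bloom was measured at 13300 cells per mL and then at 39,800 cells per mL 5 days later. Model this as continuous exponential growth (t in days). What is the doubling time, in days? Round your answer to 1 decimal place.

r = ln(39800/13300) / 5 = ln(2.99248) / 5 ≈ 0.219221 per day
doubling time = ln 2 / |r| = 0.69315 / 0.219221

doubling time ≈ 3.2 days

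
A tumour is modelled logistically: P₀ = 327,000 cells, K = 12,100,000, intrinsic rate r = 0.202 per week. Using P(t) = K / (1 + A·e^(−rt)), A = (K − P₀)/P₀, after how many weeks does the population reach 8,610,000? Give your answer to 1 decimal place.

t ≈ 22.2 weeks

A = (12100000 − 327000)/327000 = 36.00306
8610000 = 12100000/(1 + 36.00306·e^(−0.202t)) → 1 + 36.00306·e^(−0.202t) = 1.40534
e^(−0.202t) = 0.011259 → t = ln(88.8213)/0.202 = 4.48663/0.202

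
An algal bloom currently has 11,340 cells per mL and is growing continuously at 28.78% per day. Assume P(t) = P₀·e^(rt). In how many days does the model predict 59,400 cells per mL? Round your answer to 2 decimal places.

59400 = 11340 · e^(0.2878·t)
t = ln(59400/11340) / 0.2878 = ln(5.2381) / 0.2878 = 1.65596 / 0.2878

t ≈ 5.75 days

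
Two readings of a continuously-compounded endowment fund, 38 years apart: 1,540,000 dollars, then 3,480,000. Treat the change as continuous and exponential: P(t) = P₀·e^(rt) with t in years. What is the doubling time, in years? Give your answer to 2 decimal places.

doubling time ≈ 32.31 years

r = ln(3480000/1540000) / 38 = ln(2.25974) / 38 ≈ 0.021454 per year
doubling time = ln 2 / |r| = 0.69315 / 0.021454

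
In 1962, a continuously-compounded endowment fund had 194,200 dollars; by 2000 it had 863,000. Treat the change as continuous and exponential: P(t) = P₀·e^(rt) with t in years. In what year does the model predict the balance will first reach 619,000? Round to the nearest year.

r = ln(863000/194200) / 38 = 1.49153/38 ≈ 0.039251 per year
t = ln(619000/194200) / r = 1.15922/0.039251 ≈ 29.53 years after 1962

year 1992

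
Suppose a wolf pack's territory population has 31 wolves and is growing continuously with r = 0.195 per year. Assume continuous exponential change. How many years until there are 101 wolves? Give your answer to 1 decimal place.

t ≈ 6.1 years

101 = 31 · e^(0.195·t)
t = ln(101/31) / 0.195 = ln(3.25806) / 0.195 = 1.18113 / 0.195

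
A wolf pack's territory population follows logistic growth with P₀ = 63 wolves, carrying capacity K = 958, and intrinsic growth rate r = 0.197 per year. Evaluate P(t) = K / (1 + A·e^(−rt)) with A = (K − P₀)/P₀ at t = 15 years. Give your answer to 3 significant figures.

A = (958 − 63)/63 = 14.20635
P(15) = 958 / (1 + 14.20635·e^(−0.197·15)) = 958 / (1 + 14.20635·0.052079)
= 958 / 1.73985 ≈ 550.62

≈ 551 wolves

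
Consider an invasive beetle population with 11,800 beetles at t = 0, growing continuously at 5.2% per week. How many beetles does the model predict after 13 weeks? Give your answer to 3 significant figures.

≈ 23,200 beetles

P(13) = 11800 · e^(0.052·13) = 11800 · e^(0.676)
= 11800 · 1.966 ≈ 23198.78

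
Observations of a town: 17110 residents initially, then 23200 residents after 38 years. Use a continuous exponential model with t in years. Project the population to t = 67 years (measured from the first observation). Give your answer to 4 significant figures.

≈ 29,270 residents

r = ln(23200/17110) / 38 ≈ 0.008013 per year
P(67) = 17110 · e^(0.008013·67) = 17110 · 1.71063 ≈ 29268.9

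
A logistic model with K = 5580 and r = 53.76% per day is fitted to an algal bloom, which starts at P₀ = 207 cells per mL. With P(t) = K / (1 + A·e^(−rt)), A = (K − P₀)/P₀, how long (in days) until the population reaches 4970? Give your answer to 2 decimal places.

t ≈ 9.96 days

A = (5580 − 207)/207 = 25.95652
4970 = 5580/(1 + 25.95652·e^(−0.5376t)) → 1 + 25.95652·e^(−0.5376t) = 1.12274
e^(−0.5376t) = 0.004729 → t = ln(211.48182)/0.5376 = 5.35414/0.5376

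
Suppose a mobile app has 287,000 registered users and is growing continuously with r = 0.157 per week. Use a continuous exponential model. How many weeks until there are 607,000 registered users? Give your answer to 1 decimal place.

t ≈ 4.8 weeks

607000 = 287000 · e^(0.157·t)
t = ln(607000/287000) / 0.157 = ln(2.11498) / 0.157 = 0.74905 / 0.157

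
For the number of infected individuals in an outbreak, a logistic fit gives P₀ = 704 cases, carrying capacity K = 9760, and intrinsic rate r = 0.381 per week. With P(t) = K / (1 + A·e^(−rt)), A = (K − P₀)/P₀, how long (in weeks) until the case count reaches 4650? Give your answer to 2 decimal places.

t ≈ 6.46 weeks

A = (9760 − 704)/704 = 12.86364
4650 = 9760/(1 + 12.86364·e^(−0.381t)) → 1 + 12.86364·e^(−0.381t) = 2.09892
e^(−0.381t) = 0.085429 → t = ln(11.70566)/0.381 = 2.46007/0.381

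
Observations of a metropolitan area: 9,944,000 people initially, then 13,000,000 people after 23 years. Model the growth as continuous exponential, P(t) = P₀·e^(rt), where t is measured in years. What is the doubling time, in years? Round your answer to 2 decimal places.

doubling time ≈ 59.49 years

r = ln(13000000/9944000) / 23 = ln(1.30732) / 23 ≈ 0.011651 per year
doubling time = ln 2 / |r| = 0.69315 / 0.011651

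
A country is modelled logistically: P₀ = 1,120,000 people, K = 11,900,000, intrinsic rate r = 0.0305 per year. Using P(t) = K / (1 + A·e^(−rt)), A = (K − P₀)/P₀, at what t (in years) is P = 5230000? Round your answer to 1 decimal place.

A = (11900000 − 1120000)/1120000 = 9.625
5230000 = 11900000/(1 + 9.625·e^(−0.0305t)) → 1 + 9.625·e^(−0.0305t) = 2.27533
e^(−0.0305t) = 0.132502 → t = ln(7.54704)/0.0305 = 2.02116/0.0305

t ≈ 66.3 years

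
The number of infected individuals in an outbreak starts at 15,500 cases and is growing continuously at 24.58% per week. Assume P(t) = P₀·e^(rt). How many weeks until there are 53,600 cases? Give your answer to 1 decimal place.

t ≈ 5.0 weeks

53600 = 15500 · e^(0.2458·t)
t = ln(53600/15500) / 0.2458 = ln(3.45806) / 0.2458 = 1.24071 / 0.2458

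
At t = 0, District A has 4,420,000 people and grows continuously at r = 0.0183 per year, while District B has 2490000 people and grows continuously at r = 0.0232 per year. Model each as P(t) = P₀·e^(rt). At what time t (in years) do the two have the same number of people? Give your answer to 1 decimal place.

4420000·e^(0.0183t) = 2490000·e^(0.0232t)
4420000/2490000 = e^((0.0232 − 0.0183)t) → ln(1.7751) = 0.0049·t
t = 0.57386 / 0.0049

t ≈ 117.1 years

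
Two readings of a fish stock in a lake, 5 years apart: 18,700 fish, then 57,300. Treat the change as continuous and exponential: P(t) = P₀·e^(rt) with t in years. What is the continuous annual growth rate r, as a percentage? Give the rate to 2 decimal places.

57300 = 18700 · e^(r·5)
e^(5r) = 57300/18700 = 3.06417
r = ln(3.06417) / 5 = 1.11978 / 5

r ≈ 22.40% per year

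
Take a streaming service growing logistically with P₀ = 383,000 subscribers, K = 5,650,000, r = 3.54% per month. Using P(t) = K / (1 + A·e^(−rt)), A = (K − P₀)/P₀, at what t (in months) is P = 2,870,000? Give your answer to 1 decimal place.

A = (5650000 − 383000)/383000 = 13.75196
2870000 = 5650000/(1 + 13.75196·e^(−0.0354t)) → 1 + 13.75196·e^(−0.0354t) = 1.96864
e^(−0.0354t) = 0.070437 → t = ln(14.19717)/0.0354 = 2.65304/0.0354

t ≈ 74.9 months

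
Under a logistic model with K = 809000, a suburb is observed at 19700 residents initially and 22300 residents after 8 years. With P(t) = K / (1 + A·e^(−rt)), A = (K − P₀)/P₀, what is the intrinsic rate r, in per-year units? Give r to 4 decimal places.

A = (809000 − 19700)/19700 = 40.06599
22300 = 809000/(1 + 40.06599·e^(−r·8)) → e^(−8r) = (36.27803 − 1)/40.06599 = 0.880498
r = −ln(0.880498)/8 = 0.12727/8

r ≈ 0.0159 per year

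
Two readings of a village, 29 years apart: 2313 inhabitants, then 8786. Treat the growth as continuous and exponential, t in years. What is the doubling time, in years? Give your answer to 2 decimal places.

doubling time ≈ 15.06 years

r = ln(8786/2313) / 29 = ln(3.79853) / 29 ≈ 0.046021 per year
doubling time = ln 2 / |r| = 0.69315 / 0.046021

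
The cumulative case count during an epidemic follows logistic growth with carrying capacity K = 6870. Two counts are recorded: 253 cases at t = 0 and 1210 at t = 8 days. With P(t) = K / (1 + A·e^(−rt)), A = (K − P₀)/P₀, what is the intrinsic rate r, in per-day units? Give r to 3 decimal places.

A = (6870 − 253)/253 = 26.15415
1210 = 6870/(1 + 26.15415·e^(−r·8)) → e^(−8r) = (5.67769 − 1)/26.15415 = 0.178851
r = −ln(0.178851)/8 = 1.7212/8

r ≈ 0.215 per day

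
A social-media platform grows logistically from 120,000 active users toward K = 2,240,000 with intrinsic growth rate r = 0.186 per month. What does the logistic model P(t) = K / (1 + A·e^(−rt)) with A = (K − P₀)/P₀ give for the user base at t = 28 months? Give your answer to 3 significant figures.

≈ 2,040,000 active users

A = (2240000 − 120000)/120000 = 17.66667
P(28) = 2240000 / (1 + 17.66667·e^(−0.186·28)) = 2240000 / (1 + 17.66667·0.005473)
= 2240000 / 1.09668 ≈ 2042523.25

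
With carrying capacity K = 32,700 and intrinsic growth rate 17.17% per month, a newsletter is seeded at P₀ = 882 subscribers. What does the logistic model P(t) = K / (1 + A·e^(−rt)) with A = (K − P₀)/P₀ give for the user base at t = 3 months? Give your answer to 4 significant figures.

≈ 1,450 subscribers

A = (32700 − 882)/882 = 36.07483
P(3) = 32700 / (1 + 36.07483·e^(−0.1717·3)) = 32700 / (1 + 36.07483·0.597441)
= 32700 / 22.55258 ≈ 1449.95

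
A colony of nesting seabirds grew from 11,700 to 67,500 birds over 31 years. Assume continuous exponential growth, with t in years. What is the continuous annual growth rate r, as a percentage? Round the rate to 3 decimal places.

67500 = 11700 · e^(r·31)
e^(31r) = 67500/11700 = 5.76923
r = ln(5.76923) / 31 = 1.75254 / 31

r ≈ 5.653% per year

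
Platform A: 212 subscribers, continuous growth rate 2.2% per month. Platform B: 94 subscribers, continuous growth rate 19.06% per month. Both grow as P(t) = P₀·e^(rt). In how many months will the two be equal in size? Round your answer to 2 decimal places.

t ≈ 4.82 months

212·e^(0.022t) = 94·e^(0.1906t)
212/94 = e^((0.1906 − 0.022)t) → ln(2.25532) = 0.1686·t
t = 0.81329 / 0.1686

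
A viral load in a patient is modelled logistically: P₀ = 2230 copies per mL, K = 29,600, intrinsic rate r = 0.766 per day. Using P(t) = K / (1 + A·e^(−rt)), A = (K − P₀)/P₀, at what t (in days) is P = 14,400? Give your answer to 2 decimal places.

t ≈ 3.20 days

A = (29600 − 2230)/2230 = 12.27354
14400 = 29600/(1 + 12.27354·e^(−0.766t)) → 1 + 12.27354·e^(−0.766t) = 2.05556
e^(−0.766t) = 0.086003 → t = ln(11.62757)/0.766 = 2.45338/0.766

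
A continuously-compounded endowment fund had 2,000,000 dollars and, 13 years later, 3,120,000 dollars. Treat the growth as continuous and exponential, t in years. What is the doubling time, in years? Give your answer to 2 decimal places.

r = ln(3120000/2000000) / 13 = ln(1.56) / 13 ≈ 0.034207 per year
doubling time = ln 2 / |r| = 0.69315 / 0.034207

doubling time ≈ 20.26 years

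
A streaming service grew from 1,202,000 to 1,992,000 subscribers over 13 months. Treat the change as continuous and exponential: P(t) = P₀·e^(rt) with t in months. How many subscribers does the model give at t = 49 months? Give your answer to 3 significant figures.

≈ 8,070,000 subscribers

r = ln(1992000/1202000) / 13 ≈ 0.038858 per month
P(49) = 1202000 · e^(0.038858·49) = 1202000 · 6.71293 ≈ 8068943.17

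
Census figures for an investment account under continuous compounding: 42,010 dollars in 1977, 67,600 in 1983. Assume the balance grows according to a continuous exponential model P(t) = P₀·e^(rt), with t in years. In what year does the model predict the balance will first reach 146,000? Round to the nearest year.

r = ln(67600/42010) / 6 = 0.4757/6 ≈ 0.079283 per year
t = ln(146000/42010) / r = 1.2457/0.079283 ≈ 15.71 years after 1977

year 1993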